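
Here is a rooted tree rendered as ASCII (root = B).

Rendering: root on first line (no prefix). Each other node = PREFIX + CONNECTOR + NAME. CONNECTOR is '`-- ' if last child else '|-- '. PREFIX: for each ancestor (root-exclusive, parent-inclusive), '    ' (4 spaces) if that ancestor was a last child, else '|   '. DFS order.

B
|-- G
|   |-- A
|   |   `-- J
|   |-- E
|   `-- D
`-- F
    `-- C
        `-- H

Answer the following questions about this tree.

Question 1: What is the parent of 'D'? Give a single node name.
Answer: G

Derivation:
Scan adjacency: D appears as child of G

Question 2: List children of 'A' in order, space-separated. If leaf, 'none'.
Node A's children (from adjacency): J

Answer: J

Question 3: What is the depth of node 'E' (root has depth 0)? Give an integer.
Answer: 2

Derivation:
Path from root to E: B -> G -> E
Depth = number of edges = 2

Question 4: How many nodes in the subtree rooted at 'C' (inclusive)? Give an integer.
Subtree rooted at C contains: C, H
Count = 2

Answer: 2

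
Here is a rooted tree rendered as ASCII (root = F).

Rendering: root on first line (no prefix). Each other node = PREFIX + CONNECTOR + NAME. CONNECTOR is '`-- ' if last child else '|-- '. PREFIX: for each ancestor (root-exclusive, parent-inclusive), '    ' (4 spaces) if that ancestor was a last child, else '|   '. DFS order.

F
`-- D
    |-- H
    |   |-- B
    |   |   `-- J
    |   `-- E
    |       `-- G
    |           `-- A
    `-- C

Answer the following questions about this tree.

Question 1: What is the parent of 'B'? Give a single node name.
Scan adjacency: B appears as child of H

Answer: H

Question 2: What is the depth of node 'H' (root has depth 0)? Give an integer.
Path from root to H: F -> D -> H
Depth = number of edges = 2

Answer: 2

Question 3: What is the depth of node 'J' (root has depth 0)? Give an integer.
Path from root to J: F -> D -> H -> B -> J
Depth = number of edges = 4

Answer: 4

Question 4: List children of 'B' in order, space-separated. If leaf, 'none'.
Node B's children (from adjacency): J

Answer: J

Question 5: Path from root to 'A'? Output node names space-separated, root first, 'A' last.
Answer: F D H E G A

Derivation:
Walk down from root: F -> D -> H -> E -> G -> A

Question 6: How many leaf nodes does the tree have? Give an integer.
Answer: 3

Derivation:
Leaves (nodes with no children): A, C, J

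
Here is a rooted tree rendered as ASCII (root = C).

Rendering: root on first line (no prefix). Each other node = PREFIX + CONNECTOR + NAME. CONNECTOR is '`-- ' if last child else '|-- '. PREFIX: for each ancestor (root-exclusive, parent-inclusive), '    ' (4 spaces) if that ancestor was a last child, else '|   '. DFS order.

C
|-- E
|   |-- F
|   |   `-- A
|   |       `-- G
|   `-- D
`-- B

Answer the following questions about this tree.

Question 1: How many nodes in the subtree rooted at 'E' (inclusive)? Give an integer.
Subtree rooted at E contains: A, D, E, F, G
Count = 5

Answer: 5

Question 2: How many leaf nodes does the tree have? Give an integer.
Leaves (nodes with no children): B, D, G

Answer: 3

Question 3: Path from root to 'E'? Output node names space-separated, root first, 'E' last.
Walk down from root: C -> E

Answer: C E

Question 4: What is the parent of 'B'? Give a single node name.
Answer: C

Derivation:
Scan adjacency: B appears as child of C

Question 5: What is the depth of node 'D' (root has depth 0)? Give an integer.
Path from root to D: C -> E -> D
Depth = number of edges = 2

Answer: 2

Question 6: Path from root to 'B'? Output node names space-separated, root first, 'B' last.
Answer: C B

Derivation:
Walk down from root: C -> B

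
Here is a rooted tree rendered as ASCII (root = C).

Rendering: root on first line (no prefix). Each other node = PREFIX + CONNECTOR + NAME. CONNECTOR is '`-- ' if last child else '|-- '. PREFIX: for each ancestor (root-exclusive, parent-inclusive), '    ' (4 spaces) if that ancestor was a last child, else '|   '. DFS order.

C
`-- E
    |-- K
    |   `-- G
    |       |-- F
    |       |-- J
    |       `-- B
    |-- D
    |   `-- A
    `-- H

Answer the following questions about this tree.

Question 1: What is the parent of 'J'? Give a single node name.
Answer: G

Derivation:
Scan adjacency: J appears as child of G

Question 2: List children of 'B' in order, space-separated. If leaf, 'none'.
Node B's children (from adjacency): (leaf)

Answer: none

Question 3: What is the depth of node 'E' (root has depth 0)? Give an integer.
Path from root to E: C -> E
Depth = number of edges = 1

Answer: 1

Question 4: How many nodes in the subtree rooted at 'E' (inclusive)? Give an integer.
Subtree rooted at E contains: A, B, D, E, F, G, H, J, K
Count = 9

Answer: 9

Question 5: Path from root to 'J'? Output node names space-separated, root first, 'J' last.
Answer: C E K G J

Derivation:
Walk down from root: C -> E -> K -> G -> J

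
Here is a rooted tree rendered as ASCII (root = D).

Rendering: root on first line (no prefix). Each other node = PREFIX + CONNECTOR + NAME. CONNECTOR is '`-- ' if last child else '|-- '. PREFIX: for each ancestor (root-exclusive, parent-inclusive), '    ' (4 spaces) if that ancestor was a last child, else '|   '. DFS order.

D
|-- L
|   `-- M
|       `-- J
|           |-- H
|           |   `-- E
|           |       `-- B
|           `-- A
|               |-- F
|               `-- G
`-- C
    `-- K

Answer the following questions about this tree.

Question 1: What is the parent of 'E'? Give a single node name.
Scan adjacency: E appears as child of H

Answer: H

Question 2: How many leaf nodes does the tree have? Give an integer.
Leaves (nodes with no children): B, F, G, K

Answer: 4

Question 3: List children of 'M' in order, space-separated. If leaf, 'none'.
Answer: J

Derivation:
Node M's children (from adjacency): J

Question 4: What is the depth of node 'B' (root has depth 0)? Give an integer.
Answer: 6

Derivation:
Path from root to B: D -> L -> M -> J -> H -> E -> B
Depth = number of edges = 6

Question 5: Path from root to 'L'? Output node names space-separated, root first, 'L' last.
Walk down from root: D -> L

Answer: D L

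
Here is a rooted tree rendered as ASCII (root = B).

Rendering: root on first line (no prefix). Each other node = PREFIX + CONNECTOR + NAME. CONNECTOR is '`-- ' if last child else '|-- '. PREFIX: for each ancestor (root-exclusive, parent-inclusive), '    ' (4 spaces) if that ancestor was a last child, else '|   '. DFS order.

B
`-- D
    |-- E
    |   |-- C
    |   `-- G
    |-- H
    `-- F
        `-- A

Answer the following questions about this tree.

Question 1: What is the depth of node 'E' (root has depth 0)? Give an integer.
Answer: 2

Derivation:
Path from root to E: B -> D -> E
Depth = number of edges = 2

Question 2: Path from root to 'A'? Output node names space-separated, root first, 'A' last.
Walk down from root: B -> D -> F -> A

Answer: B D F A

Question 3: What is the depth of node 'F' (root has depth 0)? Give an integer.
Answer: 2

Derivation:
Path from root to F: B -> D -> F
Depth = number of edges = 2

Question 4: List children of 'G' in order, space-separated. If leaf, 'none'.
Answer: none

Derivation:
Node G's children (from adjacency): (leaf)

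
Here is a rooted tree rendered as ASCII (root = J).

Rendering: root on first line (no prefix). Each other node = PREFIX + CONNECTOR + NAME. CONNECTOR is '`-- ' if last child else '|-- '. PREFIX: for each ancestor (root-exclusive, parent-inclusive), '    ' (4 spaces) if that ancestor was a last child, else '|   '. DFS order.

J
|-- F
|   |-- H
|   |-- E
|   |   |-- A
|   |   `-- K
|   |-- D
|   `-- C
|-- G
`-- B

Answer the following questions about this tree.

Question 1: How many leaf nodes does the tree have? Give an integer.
Answer: 7

Derivation:
Leaves (nodes with no children): A, B, C, D, G, H, K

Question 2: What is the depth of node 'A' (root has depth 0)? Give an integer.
Answer: 3

Derivation:
Path from root to A: J -> F -> E -> A
Depth = number of edges = 3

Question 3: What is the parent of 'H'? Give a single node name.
Scan adjacency: H appears as child of F

Answer: F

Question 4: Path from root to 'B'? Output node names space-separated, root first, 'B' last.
Walk down from root: J -> B

Answer: J B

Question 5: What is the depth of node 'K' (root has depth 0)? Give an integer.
Answer: 3

Derivation:
Path from root to K: J -> F -> E -> K
Depth = number of edges = 3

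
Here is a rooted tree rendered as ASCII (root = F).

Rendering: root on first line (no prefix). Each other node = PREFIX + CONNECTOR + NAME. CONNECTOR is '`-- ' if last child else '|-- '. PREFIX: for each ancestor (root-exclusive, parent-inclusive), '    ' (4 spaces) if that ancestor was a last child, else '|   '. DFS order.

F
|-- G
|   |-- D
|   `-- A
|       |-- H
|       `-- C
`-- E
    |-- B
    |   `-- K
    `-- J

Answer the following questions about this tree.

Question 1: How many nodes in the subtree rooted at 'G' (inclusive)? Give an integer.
Answer: 5

Derivation:
Subtree rooted at G contains: A, C, D, G, H
Count = 5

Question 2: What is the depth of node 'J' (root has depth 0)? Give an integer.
Answer: 2

Derivation:
Path from root to J: F -> E -> J
Depth = number of edges = 2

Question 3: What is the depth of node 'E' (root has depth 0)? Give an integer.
Answer: 1

Derivation:
Path from root to E: F -> E
Depth = number of edges = 1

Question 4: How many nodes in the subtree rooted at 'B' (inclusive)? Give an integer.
Subtree rooted at B contains: B, K
Count = 2

Answer: 2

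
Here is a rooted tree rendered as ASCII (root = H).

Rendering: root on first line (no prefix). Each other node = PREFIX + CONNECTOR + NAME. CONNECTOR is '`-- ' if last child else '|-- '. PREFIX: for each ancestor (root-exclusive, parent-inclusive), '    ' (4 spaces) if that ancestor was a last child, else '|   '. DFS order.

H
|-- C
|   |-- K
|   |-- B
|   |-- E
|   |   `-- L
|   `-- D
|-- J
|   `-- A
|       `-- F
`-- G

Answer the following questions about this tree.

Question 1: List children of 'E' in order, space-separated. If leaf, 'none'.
Answer: L

Derivation:
Node E's children (from adjacency): L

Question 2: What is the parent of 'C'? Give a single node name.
Scan adjacency: C appears as child of H

Answer: H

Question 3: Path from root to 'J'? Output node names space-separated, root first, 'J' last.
Walk down from root: H -> J

Answer: H J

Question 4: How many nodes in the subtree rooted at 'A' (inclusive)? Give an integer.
Answer: 2

Derivation:
Subtree rooted at A contains: A, F
Count = 2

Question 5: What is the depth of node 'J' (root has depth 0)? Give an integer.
Path from root to J: H -> J
Depth = number of edges = 1

Answer: 1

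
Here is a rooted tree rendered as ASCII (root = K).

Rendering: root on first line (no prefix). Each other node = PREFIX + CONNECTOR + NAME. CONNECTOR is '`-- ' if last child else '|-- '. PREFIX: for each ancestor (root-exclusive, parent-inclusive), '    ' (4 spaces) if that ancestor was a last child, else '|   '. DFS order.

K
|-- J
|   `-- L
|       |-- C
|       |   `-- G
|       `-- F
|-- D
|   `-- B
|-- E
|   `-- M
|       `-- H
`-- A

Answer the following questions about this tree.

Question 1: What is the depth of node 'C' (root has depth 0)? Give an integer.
Answer: 3

Derivation:
Path from root to C: K -> J -> L -> C
Depth = number of edges = 3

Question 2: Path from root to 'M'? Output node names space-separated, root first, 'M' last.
Answer: K E M

Derivation:
Walk down from root: K -> E -> M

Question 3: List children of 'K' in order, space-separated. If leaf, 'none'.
Node K's children (from adjacency): J, D, E, A

Answer: J D E A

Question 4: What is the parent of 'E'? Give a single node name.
Answer: K

Derivation:
Scan adjacency: E appears as child of K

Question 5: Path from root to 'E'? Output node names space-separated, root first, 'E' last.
Answer: K E

Derivation:
Walk down from root: K -> E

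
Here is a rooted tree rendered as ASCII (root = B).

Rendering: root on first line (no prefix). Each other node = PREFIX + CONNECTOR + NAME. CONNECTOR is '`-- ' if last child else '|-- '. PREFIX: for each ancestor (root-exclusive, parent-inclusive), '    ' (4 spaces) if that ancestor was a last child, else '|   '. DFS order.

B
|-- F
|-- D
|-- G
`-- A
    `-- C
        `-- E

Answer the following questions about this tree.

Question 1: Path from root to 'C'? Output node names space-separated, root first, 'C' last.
Answer: B A C

Derivation:
Walk down from root: B -> A -> C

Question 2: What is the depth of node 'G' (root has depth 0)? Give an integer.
Answer: 1

Derivation:
Path from root to G: B -> G
Depth = number of edges = 1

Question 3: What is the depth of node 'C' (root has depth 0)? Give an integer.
Path from root to C: B -> A -> C
Depth = number of edges = 2

Answer: 2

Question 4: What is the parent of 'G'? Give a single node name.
Answer: B

Derivation:
Scan adjacency: G appears as child of B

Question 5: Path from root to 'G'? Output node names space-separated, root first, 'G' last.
Walk down from root: B -> G

Answer: B G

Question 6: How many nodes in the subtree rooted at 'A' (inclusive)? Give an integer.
Answer: 3

Derivation:
Subtree rooted at A contains: A, C, E
Count = 3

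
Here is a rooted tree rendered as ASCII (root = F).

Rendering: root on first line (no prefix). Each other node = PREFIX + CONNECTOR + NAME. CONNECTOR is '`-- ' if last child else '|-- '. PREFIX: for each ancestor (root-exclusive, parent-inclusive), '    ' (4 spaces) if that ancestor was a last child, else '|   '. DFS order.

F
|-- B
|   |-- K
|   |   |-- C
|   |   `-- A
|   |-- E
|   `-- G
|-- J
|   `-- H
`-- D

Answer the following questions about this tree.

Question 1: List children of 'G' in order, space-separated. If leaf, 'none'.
Node G's children (from adjacency): (leaf)

Answer: none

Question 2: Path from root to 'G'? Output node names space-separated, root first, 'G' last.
Walk down from root: F -> B -> G

Answer: F B G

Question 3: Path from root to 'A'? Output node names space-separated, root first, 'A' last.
Walk down from root: F -> B -> K -> A

Answer: F B K A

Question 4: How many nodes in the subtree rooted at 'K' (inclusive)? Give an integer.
Answer: 3

Derivation:
Subtree rooted at K contains: A, C, K
Count = 3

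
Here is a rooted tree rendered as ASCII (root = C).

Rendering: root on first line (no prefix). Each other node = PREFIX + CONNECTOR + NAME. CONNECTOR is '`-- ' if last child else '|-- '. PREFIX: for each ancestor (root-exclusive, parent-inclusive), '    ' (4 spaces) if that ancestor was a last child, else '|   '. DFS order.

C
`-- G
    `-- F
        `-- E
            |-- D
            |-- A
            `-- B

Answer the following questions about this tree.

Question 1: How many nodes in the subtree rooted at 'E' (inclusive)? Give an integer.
Subtree rooted at E contains: A, B, D, E
Count = 4

Answer: 4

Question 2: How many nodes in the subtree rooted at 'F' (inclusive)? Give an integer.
Subtree rooted at F contains: A, B, D, E, F
Count = 5

Answer: 5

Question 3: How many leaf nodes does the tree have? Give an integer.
Leaves (nodes with no children): A, B, D

Answer: 3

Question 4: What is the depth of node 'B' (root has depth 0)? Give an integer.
Path from root to B: C -> G -> F -> E -> B
Depth = number of edges = 4

Answer: 4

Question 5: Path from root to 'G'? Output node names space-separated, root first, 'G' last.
Walk down from root: C -> G

Answer: C G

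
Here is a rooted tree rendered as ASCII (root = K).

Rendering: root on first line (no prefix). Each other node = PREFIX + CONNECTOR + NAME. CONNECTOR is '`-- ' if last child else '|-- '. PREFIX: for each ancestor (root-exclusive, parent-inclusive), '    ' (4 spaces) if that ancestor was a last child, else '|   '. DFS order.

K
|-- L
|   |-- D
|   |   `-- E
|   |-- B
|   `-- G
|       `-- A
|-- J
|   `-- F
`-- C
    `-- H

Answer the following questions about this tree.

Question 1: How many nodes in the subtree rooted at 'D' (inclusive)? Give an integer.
Answer: 2

Derivation:
Subtree rooted at D contains: D, E
Count = 2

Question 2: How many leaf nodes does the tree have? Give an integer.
Leaves (nodes with no children): A, B, E, F, H

Answer: 5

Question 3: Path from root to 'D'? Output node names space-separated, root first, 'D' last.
Answer: K L D

Derivation:
Walk down from root: K -> L -> D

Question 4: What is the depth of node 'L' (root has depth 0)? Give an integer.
Answer: 1

Derivation:
Path from root to L: K -> L
Depth = number of edges = 1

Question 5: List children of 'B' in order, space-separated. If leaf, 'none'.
Answer: none

Derivation:
Node B's children (from adjacency): (leaf)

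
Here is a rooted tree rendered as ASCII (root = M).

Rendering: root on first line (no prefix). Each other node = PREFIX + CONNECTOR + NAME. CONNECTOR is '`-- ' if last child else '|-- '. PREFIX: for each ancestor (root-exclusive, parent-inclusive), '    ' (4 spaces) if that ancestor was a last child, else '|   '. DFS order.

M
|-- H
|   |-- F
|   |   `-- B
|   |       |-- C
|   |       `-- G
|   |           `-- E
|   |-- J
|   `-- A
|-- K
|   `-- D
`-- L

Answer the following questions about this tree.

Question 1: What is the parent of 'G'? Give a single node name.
Answer: B

Derivation:
Scan adjacency: G appears as child of B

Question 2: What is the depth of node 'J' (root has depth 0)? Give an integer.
Path from root to J: M -> H -> J
Depth = number of edges = 2

Answer: 2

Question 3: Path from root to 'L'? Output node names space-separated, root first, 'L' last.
Walk down from root: M -> L

Answer: M L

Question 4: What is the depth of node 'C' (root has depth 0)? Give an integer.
Answer: 4

Derivation:
Path from root to C: M -> H -> F -> B -> C
Depth = number of edges = 4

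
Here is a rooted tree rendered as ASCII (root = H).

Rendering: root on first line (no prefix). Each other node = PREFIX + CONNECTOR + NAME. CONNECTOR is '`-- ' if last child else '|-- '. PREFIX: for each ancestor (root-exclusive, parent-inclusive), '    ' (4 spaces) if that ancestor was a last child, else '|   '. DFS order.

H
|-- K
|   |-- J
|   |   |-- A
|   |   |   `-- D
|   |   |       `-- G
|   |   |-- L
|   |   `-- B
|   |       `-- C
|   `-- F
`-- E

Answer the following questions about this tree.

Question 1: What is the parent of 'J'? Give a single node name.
Answer: K

Derivation:
Scan adjacency: J appears as child of K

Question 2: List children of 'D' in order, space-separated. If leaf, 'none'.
Node D's children (from adjacency): G

Answer: G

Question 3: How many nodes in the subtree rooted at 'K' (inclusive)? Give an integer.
Answer: 9

Derivation:
Subtree rooted at K contains: A, B, C, D, F, G, J, K, L
Count = 9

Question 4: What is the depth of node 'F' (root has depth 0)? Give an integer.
Path from root to F: H -> K -> F
Depth = number of edges = 2

Answer: 2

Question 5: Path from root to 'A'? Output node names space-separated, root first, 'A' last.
Walk down from root: H -> K -> J -> A

Answer: H K J A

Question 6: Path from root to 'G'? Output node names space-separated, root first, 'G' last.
Answer: H K J A D G

Derivation:
Walk down from root: H -> K -> J -> A -> D -> G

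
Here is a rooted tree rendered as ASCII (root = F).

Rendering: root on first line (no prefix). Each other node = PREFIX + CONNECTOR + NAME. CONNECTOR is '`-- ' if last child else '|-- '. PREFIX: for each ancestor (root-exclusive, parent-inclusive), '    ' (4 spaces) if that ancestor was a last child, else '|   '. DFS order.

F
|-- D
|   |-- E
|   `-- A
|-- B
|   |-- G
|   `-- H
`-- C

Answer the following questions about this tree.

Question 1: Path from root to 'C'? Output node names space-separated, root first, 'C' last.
Walk down from root: F -> C

Answer: F C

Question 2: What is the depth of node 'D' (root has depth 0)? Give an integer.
Path from root to D: F -> D
Depth = number of edges = 1

Answer: 1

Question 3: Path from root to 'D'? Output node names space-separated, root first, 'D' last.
Walk down from root: F -> D

Answer: F D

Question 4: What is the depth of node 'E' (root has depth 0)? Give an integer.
Path from root to E: F -> D -> E
Depth = number of edges = 2

Answer: 2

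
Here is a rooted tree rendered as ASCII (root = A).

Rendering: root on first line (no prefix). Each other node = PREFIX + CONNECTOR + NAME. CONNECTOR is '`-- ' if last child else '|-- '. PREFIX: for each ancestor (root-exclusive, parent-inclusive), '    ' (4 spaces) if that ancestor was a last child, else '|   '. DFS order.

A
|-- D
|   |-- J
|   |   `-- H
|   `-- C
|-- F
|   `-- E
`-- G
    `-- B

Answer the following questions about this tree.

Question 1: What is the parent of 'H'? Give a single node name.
Answer: J

Derivation:
Scan adjacency: H appears as child of J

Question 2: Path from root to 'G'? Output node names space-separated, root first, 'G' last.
Walk down from root: A -> G

Answer: A G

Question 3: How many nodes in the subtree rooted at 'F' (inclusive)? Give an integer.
Subtree rooted at F contains: E, F
Count = 2

Answer: 2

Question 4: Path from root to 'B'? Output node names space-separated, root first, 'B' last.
Walk down from root: A -> G -> B

Answer: A G B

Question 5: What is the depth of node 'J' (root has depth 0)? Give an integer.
Answer: 2

Derivation:
Path from root to J: A -> D -> J
Depth = number of edges = 2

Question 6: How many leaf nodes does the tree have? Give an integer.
Answer: 4

Derivation:
Leaves (nodes with no children): B, C, E, H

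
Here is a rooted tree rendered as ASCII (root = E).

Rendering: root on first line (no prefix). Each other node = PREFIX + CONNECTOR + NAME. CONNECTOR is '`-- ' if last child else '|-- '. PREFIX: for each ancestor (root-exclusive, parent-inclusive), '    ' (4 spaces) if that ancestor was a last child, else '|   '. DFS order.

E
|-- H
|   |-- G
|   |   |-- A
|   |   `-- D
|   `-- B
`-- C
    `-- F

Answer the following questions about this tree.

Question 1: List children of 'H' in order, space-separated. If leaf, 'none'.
Node H's children (from adjacency): G, B

Answer: G B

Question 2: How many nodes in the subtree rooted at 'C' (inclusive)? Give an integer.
Subtree rooted at C contains: C, F
Count = 2

Answer: 2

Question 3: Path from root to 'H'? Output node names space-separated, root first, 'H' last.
Walk down from root: E -> H

Answer: E H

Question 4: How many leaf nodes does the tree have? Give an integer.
Leaves (nodes with no children): A, B, D, F

Answer: 4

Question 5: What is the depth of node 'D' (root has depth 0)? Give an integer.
Answer: 3

Derivation:
Path from root to D: E -> H -> G -> D
Depth = number of edges = 3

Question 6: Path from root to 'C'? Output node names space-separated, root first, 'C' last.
Walk down from root: E -> C

Answer: E C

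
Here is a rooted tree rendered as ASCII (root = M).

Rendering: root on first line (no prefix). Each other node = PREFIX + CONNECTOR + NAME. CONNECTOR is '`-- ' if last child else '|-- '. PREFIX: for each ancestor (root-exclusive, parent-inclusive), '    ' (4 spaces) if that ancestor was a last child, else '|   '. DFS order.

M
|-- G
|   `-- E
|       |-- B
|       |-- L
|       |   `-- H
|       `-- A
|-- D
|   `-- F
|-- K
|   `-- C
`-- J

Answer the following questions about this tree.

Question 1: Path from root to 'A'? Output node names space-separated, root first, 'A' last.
Answer: M G E A

Derivation:
Walk down from root: M -> G -> E -> A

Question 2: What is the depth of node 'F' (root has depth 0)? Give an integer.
Path from root to F: M -> D -> F
Depth = number of edges = 2

Answer: 2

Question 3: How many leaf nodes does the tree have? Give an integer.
Leaves (nodes with no children): A, B, C, F, H, J

Answer: 6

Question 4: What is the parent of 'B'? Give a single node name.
Scan adjacency: B appears as child of E

Answer: E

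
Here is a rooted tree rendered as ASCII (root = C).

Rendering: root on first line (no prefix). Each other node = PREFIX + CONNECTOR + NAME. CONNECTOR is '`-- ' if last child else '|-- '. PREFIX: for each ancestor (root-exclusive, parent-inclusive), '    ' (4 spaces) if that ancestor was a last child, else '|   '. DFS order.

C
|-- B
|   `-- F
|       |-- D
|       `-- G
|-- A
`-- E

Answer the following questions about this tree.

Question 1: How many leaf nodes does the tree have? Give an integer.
Answer: 4

Derivation:
Leaves (nodes with no children): A, D, E, G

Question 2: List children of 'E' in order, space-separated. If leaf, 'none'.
Node E's children (from adjacency): (leaf)

Answer: none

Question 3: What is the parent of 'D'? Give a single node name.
Scan adjacency: D appears as child of F

Answer: F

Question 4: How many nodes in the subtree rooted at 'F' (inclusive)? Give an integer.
Subtree rooted at F contains: D, F, G
Count = 3

Answer: 3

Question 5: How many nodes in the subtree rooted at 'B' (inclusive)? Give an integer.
Answer: 4

Derivation:
Subtree rooted at B contains: B, D, F, G
Count = 4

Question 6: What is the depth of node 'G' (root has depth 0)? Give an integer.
Answer: 3

Derivation:
Path from root to G: C -> B -> F -> G
Depth = number of edges = 3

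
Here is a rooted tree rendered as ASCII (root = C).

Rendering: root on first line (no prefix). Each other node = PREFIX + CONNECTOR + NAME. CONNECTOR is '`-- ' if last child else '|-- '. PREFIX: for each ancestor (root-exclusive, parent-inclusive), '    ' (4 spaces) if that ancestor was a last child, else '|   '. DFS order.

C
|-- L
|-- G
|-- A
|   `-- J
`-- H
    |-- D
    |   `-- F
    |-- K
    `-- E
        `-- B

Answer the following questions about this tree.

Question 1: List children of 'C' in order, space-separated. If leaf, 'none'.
Answer: L G A H

Derivation:
Node C's children (from adjacency): L, G, A, H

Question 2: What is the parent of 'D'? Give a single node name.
Scan adjacency: D appears as child of H

Answer: H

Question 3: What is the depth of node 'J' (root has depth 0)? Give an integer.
Answer: 2

Derivation:
Path from root to J: C -> A -> J
Depth = number of edges = 2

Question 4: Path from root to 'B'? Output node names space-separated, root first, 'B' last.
Walk down from root: C -> H -> E -> B

Answer: C H E B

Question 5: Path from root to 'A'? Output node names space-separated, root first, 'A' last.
Walk down from root: C -> A

Answer: C A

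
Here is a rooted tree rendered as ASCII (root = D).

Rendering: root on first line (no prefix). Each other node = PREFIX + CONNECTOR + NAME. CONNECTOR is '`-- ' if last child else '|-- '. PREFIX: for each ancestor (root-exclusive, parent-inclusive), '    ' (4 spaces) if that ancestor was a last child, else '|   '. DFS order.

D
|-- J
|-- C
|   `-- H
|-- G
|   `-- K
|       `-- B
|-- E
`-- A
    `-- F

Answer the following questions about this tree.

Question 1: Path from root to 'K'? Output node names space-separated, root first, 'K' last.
Walk down from root: D -> G -> K

Answer: D G K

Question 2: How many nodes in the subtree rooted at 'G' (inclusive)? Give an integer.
Answer: 3

Derivation:
Subtree rooted at G contains: B, G, K
Count = 3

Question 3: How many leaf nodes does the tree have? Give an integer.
Answer: 5

Derivation:
Leaves (nodes with no children): B, E, F, H, J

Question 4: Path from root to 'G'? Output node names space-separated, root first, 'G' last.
Walk down from root: D -> G

Answer: D G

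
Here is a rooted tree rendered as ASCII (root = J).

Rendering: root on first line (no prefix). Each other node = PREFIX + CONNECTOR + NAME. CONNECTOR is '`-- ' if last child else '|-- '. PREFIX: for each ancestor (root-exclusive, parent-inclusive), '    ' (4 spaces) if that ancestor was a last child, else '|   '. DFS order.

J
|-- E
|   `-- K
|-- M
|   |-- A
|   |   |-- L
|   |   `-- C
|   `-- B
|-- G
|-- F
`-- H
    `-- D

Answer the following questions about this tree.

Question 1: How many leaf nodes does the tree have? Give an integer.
Answer: 7

Derivation:
Leaves (nodes with no children): B, C, D, F, G, K, L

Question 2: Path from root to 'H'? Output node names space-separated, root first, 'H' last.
Answer: J H

Derivation:
Walk down from root: J -> H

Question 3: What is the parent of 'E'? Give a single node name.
Answer: J

Derivation:
Scan adjacency: E appears as child of J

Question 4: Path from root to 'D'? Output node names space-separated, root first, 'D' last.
Walk down from root: J -> H -> D

Answer: J H D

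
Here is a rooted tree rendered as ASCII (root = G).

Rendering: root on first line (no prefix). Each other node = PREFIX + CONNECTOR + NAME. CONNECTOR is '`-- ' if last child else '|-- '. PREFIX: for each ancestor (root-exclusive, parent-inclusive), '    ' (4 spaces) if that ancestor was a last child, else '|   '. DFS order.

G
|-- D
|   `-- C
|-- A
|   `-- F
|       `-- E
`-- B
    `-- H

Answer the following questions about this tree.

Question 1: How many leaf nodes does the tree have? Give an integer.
Leaves (nodes with no children): C, E, H

Answer: 3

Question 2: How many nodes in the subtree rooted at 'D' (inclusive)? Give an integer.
Subtree rooted at D contains: C, D
Count = 2

Answer: 2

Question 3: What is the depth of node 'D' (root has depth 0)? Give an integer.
Answer: 1

Derivation:
Path from root to D: G -> D
Depth = number of edges = 1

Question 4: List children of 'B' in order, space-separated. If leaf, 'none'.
Answer: H

Derivation:
Node B's children (from adjacency): H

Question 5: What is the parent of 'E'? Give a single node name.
Scan adjacency: E appears as child of F

Answer: F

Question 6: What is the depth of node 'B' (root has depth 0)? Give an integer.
Answer: 1

Derivation:
Path from root to B: G -> B
Depth = number of edges = 1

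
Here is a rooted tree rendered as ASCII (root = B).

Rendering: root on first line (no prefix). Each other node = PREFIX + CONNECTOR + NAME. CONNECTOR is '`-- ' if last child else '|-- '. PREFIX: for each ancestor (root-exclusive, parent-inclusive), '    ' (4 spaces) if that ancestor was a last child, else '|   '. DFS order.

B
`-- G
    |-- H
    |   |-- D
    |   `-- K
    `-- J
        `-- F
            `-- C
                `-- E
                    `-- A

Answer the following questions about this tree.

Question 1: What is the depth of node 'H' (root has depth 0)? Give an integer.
Answer: 2

Derivation:
Path from root to H: B -> G -> H
Depth = number of edges = 2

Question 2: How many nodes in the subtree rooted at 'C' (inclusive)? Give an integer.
Answer: 3

Derivation:
Subtree rooted at C contains: A, C, E
Count = 3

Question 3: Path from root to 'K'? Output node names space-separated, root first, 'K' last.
Answer: B G H K

Derivation:
Walk down from root: B -> G -> H -> K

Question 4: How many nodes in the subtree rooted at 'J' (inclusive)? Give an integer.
Subtree rooted at J contains: A, C, E, F, J
Count = 5

Answer: 5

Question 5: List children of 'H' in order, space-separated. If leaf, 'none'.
Answer: D K

Derivation:
Node H's children (from adjacency): D, K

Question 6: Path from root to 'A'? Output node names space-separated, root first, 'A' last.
Answer: B G J F C E A

Derivation:
Walk down from root: B -> G -> J -> F -> C -> E -> A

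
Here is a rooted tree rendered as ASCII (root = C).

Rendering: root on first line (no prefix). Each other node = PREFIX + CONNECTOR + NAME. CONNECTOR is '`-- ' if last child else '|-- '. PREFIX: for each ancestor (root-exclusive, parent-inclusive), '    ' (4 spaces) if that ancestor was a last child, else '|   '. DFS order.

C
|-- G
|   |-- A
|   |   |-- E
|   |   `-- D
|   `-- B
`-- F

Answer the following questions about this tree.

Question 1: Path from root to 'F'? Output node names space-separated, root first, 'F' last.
Answer: C F

Derivation:
Walk down from root: C -> F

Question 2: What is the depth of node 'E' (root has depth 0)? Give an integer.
Path from root to E: C -> G -> A -> E
Depth = number of edges = 3

Answer: 3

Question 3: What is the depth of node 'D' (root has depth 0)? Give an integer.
Answer: 3

Derivation:
Path from root to D: C -> G -> A -> D
Depth = number of edges = 3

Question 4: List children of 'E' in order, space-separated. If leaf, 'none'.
Node E's children (from adjacency): (leaf)

Answer: none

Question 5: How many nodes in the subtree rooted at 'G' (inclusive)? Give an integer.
Subtree rooted at G contains: A, B, D, E, G
Count = 5

Answer: 5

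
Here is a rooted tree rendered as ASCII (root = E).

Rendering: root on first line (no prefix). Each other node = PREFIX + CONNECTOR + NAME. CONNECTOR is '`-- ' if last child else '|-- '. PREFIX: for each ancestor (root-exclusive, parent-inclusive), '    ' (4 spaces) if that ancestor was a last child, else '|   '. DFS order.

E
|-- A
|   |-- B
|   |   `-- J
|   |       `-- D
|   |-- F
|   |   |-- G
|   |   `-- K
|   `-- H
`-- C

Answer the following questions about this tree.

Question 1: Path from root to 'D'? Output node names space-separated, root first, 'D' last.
Walk down from root: E -> A -> B -> J -> D

Answer: E A B J D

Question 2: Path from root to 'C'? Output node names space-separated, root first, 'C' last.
Answer: E C

Derivation:
Walk down from root: E -> C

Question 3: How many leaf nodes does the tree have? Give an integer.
Answer: 5

Derivation:
Leaves (nodes with no children): C, D, G, H, K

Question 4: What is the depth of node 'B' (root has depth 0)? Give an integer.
Path from root to B: E -> A -> B
Depth = number of edges = 2

Answer: 2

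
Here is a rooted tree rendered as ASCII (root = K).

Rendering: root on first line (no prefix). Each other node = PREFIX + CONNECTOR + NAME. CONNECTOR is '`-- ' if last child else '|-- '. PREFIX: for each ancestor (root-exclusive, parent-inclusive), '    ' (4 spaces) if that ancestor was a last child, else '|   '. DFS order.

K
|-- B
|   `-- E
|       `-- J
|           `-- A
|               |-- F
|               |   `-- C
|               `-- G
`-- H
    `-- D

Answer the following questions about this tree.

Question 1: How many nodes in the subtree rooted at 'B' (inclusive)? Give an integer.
Answer: 7

Derivation:
Subtree rooted at B contains: A, B, C, E, F, G, J
Count = 7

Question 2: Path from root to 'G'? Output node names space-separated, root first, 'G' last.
Walk down from root: K -> B -> E -> J -> A -> G

Answer: K B E J A G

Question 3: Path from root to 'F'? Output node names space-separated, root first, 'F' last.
Answer: K B E J A F

Derivation:
Walk down from root: K -> B -> E -> J -> A -> F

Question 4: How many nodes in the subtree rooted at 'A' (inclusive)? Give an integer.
Subtree rooted at A contains: A, C, F, G
Count = 4

Answer: 4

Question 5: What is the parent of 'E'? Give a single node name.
Answer: B

Derivation:
Scan adjacency: E appears as child of B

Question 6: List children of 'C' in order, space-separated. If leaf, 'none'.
Node C's children (from adjacency): (leaf)

Answer: none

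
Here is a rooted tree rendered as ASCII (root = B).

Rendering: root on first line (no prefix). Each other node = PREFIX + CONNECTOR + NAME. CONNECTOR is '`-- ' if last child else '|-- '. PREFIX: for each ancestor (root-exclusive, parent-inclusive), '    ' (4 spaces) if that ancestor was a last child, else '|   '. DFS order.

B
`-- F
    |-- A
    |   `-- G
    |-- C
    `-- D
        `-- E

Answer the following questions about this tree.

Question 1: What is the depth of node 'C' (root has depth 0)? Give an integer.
Answer: 2

Derivation:
Path from root to C: B -> F -> C
Depth = number of edges = 2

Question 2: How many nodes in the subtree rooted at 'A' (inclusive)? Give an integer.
Subtree rooted at A contains: A, G
Count = 2

Answer: 2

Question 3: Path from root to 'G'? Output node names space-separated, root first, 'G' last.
Walk down from root: B -> F -> A -> G

Answer: B F A G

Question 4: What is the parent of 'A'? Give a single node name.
Scan adjacency: A appears as child of F

Answer: F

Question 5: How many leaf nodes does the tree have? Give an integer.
Leaves (nodes with no children): C, E, G

Answer: 3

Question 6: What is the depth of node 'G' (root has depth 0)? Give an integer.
Path from root to G: B -> F -> A -> G
Depth = number of edges = 3

Answer: 3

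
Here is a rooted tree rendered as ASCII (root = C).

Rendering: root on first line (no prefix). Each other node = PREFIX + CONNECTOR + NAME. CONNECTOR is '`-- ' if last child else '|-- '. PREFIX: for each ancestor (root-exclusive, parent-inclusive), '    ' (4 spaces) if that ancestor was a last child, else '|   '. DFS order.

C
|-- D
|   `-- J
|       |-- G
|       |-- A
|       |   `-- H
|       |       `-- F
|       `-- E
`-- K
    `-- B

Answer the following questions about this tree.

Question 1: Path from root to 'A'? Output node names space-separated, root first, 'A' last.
Answer: C D J A

Derivation:
Walk down from root: C -> D -> J -> A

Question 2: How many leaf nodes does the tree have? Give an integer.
Leaves (nodes with no children): B, E, F, G

Answer: 4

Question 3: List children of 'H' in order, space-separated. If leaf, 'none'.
Answer: F

Derivation:
Node H's children (from adjacency): F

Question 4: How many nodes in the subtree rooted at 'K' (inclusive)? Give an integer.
Subtree rooted at K contains: B, K
Count = 2

Answer: 2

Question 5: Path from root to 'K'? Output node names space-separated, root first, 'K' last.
Answer: C K

Derivation:
Walk down from root: C -> K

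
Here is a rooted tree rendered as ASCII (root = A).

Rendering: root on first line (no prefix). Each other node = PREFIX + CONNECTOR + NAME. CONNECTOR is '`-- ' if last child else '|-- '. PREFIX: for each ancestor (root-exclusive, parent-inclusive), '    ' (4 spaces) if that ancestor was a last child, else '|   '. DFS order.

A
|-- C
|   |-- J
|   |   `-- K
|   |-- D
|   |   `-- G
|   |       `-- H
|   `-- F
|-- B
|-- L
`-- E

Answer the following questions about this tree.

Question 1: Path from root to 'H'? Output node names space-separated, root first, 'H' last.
Walk down from root: A -> C -> D -> G -> H

Answer: A C D G H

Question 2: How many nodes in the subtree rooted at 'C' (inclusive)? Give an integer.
Answer: 7

Derivation:
Subtree rooted at C contains: C, D, F, G, H, J, K
Count = 7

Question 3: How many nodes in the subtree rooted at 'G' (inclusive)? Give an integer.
Answer: 2

Derivation:
Subtree rooted at G contains: G, H
Count = 2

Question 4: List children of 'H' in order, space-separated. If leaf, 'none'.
Node H's children (from adjacency): (leaf)

Answer: none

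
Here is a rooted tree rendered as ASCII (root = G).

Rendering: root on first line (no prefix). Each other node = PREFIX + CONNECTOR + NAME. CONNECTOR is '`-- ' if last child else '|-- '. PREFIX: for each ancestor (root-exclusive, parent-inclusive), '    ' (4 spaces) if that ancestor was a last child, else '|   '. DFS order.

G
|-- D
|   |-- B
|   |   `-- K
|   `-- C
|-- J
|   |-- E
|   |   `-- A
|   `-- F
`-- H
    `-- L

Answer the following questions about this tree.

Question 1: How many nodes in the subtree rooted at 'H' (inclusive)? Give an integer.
Answer: 2

Derivation:
Subtree rooted at H contains: H, L
Count = 2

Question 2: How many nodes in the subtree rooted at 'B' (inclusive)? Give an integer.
Answer: 2

Derivation:
Subtree rooted at B contains: B, K
Count = 2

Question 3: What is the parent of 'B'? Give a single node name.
Scan adjacency: B appears as child of D

Answer: D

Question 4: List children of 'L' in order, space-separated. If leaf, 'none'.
Answer: none

Derivation:
Node L's children (from adjacency): (leaf)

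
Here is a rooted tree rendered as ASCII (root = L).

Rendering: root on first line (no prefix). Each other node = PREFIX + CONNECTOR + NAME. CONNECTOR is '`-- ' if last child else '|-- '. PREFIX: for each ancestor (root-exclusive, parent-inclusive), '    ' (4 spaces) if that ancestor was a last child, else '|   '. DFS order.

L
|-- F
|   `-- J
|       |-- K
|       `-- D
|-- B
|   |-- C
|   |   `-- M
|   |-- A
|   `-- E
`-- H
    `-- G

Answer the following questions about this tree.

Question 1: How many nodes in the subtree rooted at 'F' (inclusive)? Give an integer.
Subtree rooted at F contains: D, F, J, K
Count = 4

Answer: 4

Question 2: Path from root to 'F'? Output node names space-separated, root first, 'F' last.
Walk down from root: L -> F

Answer: L F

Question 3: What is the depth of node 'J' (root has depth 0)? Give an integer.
Path from root to J: L -> F -> J
Depth = number of edges = 2

Answer: 2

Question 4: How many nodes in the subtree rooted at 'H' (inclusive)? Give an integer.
Subtree rooted at H contains: G, H
Count = 2

Answer: 2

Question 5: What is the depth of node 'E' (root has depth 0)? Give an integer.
Answer: 2

Derivation:
Path from root to E: L -> B -> E
Depth = number of edges = 2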